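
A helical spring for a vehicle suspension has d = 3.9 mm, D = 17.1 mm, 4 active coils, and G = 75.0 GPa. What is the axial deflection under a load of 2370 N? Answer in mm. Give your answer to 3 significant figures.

21.9 mm

k = Gd⁴/(8D³N_a) = (75.0×10³)(3.9⁴)/(8·17.1³·4) = 108.44 N/mm
δ = F/k = 2370 / 108.44 = 21.856 mm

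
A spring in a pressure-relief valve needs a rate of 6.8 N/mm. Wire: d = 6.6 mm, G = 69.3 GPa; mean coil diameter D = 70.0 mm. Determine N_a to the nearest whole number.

7

N_a = Gd⁴/(8D³k) = (69.3×10³ × 6.6⁴)/(8 × 70.0³ × 6.8)
    = 1.31495e+08 / 1.86592e+07 = 7.047 → 7 coils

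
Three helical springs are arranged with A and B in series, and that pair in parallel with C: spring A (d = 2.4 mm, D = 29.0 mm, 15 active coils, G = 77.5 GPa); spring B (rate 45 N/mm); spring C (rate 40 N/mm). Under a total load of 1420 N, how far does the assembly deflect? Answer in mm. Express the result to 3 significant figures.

k_A = Gd⁴/(8D³N_a) = (77.5×10³)(2.4⁴)/(8·29.0³·15) = 0.87856 N/mm
Springs A,B series: k_AB = 1/(1/0.87856+1/45) = 0.86174 N/mm; parallel with C: k_eq = 0.86174+40 = 40.862 N/mm
δ = F/k_eq = 1420/40.862 = 34.751 mm

34.8 mm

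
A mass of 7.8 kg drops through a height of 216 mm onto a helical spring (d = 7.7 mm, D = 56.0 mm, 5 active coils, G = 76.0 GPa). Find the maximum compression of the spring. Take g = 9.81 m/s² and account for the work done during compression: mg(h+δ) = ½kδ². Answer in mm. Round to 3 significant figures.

31.6 mm

k = Gd⁴/(8D³N_a) = (76.0×10³)(7.7⁴)/(8·56.0³·5) = 38.032 N/mm
W = mg = 7.8 × 9.81 = 76.518 N
½kδ² − Wδ − Wh = 0 → δ = (W + √(W² + 2kWh))/k
δ = (76.518 + √(5855 + 1.25719e+06))/38.032 = (76.518 + 1123.9)/38.032 = 31.562 mm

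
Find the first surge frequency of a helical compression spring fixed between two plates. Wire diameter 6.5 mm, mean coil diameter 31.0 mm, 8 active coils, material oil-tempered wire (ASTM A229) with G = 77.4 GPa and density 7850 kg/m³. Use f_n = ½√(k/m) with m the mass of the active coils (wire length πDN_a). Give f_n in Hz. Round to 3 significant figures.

k = Gd⁴/(8D³N_a) = (77.4×10³)(6.5⁴)/(8·31.0³·8) = 72.465 N/mm = 72465 N/m
Wire length L = πDN_a = π·31.0·8 = 779.11 mm
m = ρ·(πd²/4)·L = 7850 × 33.183×10⁻⁶ m² × 0.77911 m = 0.20295 kg
f_n = ½√(k/m) = 0.5·√(72465/0.20295) = 0.5·√(3.5706e+05) = 298.77 Hz

299 Hz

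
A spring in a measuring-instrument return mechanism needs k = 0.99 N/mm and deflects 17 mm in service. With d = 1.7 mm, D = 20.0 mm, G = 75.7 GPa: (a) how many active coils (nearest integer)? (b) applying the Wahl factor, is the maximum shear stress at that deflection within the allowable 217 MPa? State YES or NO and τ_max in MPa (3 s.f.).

N_a = Gd⁴/(8D³k) = (75.7×10³)(1.7⁴)/(8·20.0³·0.99) = 9.979 → N_a = 10
Actual rate k = Gd⁴/(8D³·10) = 0.9879 N/mm
Working load F = kδ = 0.9879·17 = 16.794 N
C = 20.0/1.7 = 11.7647; K_W = (4C−1)/(4C−4)+0.615/C = 1.1219
τ_max = K_W·8FD/(πd³) = 1.1219·174.09 = 195.32 MPa
τ_max ≤ 217 MPa → acceptable

(a) 10 coils; (b) YES, τ_max = 195 MPa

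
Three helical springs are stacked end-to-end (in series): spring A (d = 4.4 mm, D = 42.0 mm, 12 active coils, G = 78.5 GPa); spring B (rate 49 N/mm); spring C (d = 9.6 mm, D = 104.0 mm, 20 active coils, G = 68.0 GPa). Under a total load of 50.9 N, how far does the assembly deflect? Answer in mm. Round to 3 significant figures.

29.2 mm

k_A = Gd⁴/(8D³N_a) = (78.5×10³)(4.4⁴)/(8·42.0³·12) = 4.1368 N/mm
k_C = Gd⁴/(8D³N_a) = (68.0×10³)(9.6⁴)/(8·104.0³·20) = 3.209 N/mm
Series: 1/k_eq = 1/4.1368 + 1/49 + 1/3.209 = 0.57376; k_eq = 1.7429 N/mm
δ = F/k_eq = 50.9/1.7429 = 29.205 mm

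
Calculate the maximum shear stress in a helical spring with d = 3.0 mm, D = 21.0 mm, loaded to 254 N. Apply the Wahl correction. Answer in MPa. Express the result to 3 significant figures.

Spring index C = D/d = 21.0/3.0 = 7.0000
K_W = (4C−1)/(4C−4) + 0.615/C = 27.000/24.000 + 0.0879 = 1.2129
τ₀ = 8FD/(πd³) = 8·254·21.0/(π·3.0³) = 42672/84.823 = 503.07 MPa
τ_max = K·τ₀ = 1.2129 × 503.07 = 610.15 MPa

610 MPa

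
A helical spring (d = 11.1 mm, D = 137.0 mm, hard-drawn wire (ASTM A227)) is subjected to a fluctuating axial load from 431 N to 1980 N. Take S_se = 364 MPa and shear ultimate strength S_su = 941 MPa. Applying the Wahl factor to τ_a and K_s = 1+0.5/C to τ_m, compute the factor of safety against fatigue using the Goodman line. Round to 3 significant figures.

1.06

C = D/d = 137.0/11.1 = 12.3423; K_W = (4C−1)/(4C−4)+0.615/C = 1.1160; K_s = 1+0.5/C = 1.0405
F_a = (F_max−F_min)/2 = 774.5 N; F_m = (F_max+F_min)/2 = 1205.5 N
τ_a = K_W·8F_aD/(πd³) = 1.1160 × 197.57 = 220.47 MPa
τ_m = K_s·8F_mD/(πd³) = 1.0405 × 307.51 = 319.97 MPa
Goodman: 1/n_f = τ_a/S_se + τ_m/S_su = 220.47/364 + 319.97/941 = 0.60570 + 0.34003 = 0.94573
n_f = 1/0.94573 = 1.057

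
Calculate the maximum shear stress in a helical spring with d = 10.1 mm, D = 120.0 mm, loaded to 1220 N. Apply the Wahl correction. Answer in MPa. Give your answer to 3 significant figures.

Spring index C = D/d = 120.0/10.1 = 11.8812
K_W = (4C−1)/(4C−4) + 0.615/C = 46.525/43.525 + 0.0518 = 1.1207
τ₀ = 8FD/(πd³) = 8·1220·120.0/(π·10.1³) = 1.1712e+06/3236.8 = 361.84 MPa
τ_max = K·τ₀ = 1.1207 × 361.84 = 405.51 MPa

406 MPa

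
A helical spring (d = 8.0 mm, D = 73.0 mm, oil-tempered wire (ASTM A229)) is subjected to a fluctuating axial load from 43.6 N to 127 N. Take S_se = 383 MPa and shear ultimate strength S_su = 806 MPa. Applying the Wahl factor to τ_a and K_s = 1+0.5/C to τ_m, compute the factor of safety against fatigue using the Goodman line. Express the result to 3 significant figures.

C = D/d = 73.0/8.0 = 9.1250; K_W = (4C−1)/(4C−4)+0.615/C = 1.1597; K_s = 1+0.5/C = 1.0548
F_a = (F_max−F_min)/2 = 41.7 N; F_m = (F_max+F_min)/2 = 85.3 N
τ_a = K_W·8F_aD/(πd³) = 1.1597 × 15.14 = 17.558 MPa
τ_m = K_s·8F_mD/(πd³) = 1.0548 × 30.97 = 32.667 MPa
Goodman: 1/n_f = τ_a/S_se + τ_m/S_su = 17.558/383 + 32.667/806 = 0.04584 + 0.04053 = 0.086373
n_f = 1/0.086373 = 11.58

11.6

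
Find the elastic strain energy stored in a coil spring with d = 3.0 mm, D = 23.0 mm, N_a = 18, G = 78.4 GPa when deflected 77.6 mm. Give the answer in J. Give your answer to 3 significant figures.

10.9 J

k = Gd⁴/(8D³N_a) = (78.4×10³)(3.0⁴)/(8·23.0³·18) = 3.6246 N/mm
U = ½kδ² = 0.5 × 3.6246 × 77.6² = 10913 N·mm = 10.913 J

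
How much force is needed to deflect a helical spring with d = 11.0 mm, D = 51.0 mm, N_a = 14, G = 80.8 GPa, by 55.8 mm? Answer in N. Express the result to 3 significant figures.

4440 N

k = Gd⁴/(8D³N_a) = (80.8×10³)(11.0⁴)/(8·51.0³·14) = 79.626 N/mm
F = k·δ = 79.626 × 55.8 = 4443.1 N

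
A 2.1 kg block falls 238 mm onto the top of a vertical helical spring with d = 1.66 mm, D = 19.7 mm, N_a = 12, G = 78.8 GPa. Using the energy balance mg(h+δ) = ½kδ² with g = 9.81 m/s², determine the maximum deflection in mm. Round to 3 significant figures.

138 mm

k = Gd⁴/(8D³N_a) = (78.8×10³)(1.66⁴)/(8·19.7³·12) = 0.81525 N/mm
W = mg = 2.1 × 9.81 = 20.601 N
½kδ² − Wδ − Wh = 0 → δ = (W + √(W² + 2kWh))/k
δ = (20.601 + √(424.4 + 7994.36))/0.81525 = (20.601 + 91.754)/0.81525 = 137.82 mm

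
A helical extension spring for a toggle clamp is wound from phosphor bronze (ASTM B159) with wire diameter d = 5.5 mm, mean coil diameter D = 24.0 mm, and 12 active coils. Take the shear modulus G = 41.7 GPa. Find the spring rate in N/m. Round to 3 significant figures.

k = Gd⁴/(8D³N_a) = (41.7×10³ × 5.5⁴) / (8 × 24.0³ × 12)
  = 3.81581e+07 / 1.3271e+06 = 28.753 N/mm = 28753 N/m

28800 N/m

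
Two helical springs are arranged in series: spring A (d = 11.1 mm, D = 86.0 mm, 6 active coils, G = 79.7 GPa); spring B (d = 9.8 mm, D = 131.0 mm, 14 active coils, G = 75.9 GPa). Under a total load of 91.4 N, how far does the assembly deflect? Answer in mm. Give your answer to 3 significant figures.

35.2 mm

k_A = Gd⁴/(8D³N_a) = (79.7×10³)(11.1⁴)/(8·86.0³·6) = 39.629 N/mm
k_B = Gd⁴/(8D³N_a) = (75.9×10³)(9.8⁴)/(8·131.0³·14) = 2.7804 N/mm
Series: 1/k_eq = 1/39.629 + 1/2.7804 = 0.38489; k_eq = 2.5982 N/mm
δ = F/k_eq = 91.4/2.5982 = 35.179 mm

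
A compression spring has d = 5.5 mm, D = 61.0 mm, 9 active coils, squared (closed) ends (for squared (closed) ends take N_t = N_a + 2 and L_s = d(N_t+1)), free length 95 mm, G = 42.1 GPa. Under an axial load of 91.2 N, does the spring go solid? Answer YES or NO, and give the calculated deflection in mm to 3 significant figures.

k = Gd⁴/(8D³N_a) = (42.1×10³)(5.5⁴)/(8·61.0³·9) = 2.3573 N/mm
N_t = 11; L_s = 5.5·12 = 66 mm; δ_solid = L₀ − L_s = 95 − 66 = 29 mm
δ = F/k = 91.2/2.3573 = 38.689 mm
δ ≥ δ_solid → spring goes solid

YES, δ = 38.7 mm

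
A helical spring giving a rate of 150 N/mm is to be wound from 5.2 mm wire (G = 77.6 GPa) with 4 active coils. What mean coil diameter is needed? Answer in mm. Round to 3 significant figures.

D = (Gd⁴/(8N_a·k))^(1/3) = (77.6×10³·5.2⁴/(8·4·150))^(1/3)
  = (11820.4)^(1/3) = 22.7795 mm

22.8 mm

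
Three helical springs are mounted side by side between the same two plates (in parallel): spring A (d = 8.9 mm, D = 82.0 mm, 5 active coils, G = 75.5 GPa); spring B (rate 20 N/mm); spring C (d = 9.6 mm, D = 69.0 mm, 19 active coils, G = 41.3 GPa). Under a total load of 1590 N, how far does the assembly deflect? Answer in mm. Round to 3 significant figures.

k_A = Gd⁴/(8D³N_a) = (75.5×10³)(8.9⁴)/(8·82.0³·5) = 21.479 N/mm
k_C = Gd⁴/(8D³N_a) = (41.3×10³)(9.6⁴)/(8·69.0³·19) = 7.025 N/mm
Parallel: k_eq = 21.479 + 20 + 7.025 = 48.504 N/mm
δ = F/k_eq = 1590/48.504 = 32.781 mm

32.8 mm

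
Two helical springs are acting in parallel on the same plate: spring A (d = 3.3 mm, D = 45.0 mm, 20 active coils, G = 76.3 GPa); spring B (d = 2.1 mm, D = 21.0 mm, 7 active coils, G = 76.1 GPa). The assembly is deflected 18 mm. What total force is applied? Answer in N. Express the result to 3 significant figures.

62.5 N

k_A = Gd⁴/(8D³N_a) = (76.3×10³)(3.3⁴)/(8·45.0³·20) = 0.62062 N/mm
k_B = Gd⁴/(8D³N_a) = (76.1×10³)(2.1⁴)/(8·21.0³·7) = 2.8538 N/mm
Parallel: k_eq = 0.62062 + 2.8538 = 3.4744 N/mm
F = k_eq·δ = 3.4744·18 = 62.539 N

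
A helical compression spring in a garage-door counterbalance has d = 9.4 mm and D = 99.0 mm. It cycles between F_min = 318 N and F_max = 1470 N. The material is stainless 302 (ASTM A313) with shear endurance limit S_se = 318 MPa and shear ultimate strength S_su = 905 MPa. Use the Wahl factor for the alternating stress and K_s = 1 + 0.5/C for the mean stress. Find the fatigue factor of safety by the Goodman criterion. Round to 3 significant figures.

C = D/d = 99.0/9.4 = 10.5319; K_W = (4C−1)/(4C−4)+0.615/C = 1.1371; K_s = 1+0.5/C = 1.0475
F_a = (F_max−F_min)/2 = 576 N; F_m = (F_max+F_min)/2 = 894 N
τ_a = K_W·8F_aD/(πd³) = 1.1371 × 174.83 = 198.79 MPa
τ_m = K_s·8F_mD/(πd³) = 1.0475 × 271.35 = 284.23 MPa
Goodman: 1/n_f = τ_a/S_se + τ_m/S_su = 198.79/318 + 284.23/905 = 0.62514 + 0.31407 = 0.93921
n_f = 1/0.93921 = 1.065

1.06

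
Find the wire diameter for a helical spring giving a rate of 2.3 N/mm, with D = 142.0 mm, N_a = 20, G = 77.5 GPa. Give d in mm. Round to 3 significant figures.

d = (8D³N_a·k / G)^(1/4) = (8·142.0³·20·2.3 / (77.5×10³))^0.25
  = (13596)^0.25 = 10.7982 mm

10.8 mm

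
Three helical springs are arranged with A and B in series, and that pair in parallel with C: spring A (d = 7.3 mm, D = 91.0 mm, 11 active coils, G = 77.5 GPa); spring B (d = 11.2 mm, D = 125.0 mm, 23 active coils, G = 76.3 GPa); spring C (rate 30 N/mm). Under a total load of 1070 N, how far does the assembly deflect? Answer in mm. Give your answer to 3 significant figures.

k_A = Gd⁴/(8D³N_a) = (77.5×10³)(7.3⁴)/(8·91.0³·11) = 3.3188 N/mm
k_B = Gd⁴/(8D³N_a) = (76.3×10³)(11.2⁴)/(8·125.0³·23) = 3.3408 N/mm
Springs A,B series: k_AB = 1/(1/3.3188+1/3.3408) = 1.6649 N/mm; parallel with C: k_eq = 1.6649+30 = 31.665 N/mm
δ = F/k_eq = 1070/31.665 = 33.791 mm

33.8 mm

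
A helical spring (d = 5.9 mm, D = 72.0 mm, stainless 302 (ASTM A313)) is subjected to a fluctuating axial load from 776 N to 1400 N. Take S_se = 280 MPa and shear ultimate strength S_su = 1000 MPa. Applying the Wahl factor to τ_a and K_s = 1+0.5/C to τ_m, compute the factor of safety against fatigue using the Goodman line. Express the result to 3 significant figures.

0.471

C = D/d = 72.0/5.9 = 12.2034; K_W = (4C−1)/(4C−4)+0.615/C = 1.1173; K_s = 1+0.5/C = 1.0410
F_a = (F_max−F_min)/2 = 312 N; F_m = (F_max+F_min)/2 = 1088 N
τ_a = K_W·8F_aD/(πd³) = 1.1173 × 278.53 = 311.21 MPa
τ_m = K_s·8F_mD/(πd³) = 1.0410 × 971.28 = 1011.1 MPa
Goodman: 1/n_f = τ_a/S_se + τ_m/S_su = 311.21/280 + 1011.1/1000 = 1.11147 + 1.01108 = 2.1225
n_f = 1/2.1225 = 0.4711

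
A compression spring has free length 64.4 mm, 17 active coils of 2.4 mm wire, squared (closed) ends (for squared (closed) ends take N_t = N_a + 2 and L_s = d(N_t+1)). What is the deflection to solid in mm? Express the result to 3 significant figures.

N_t = 19; L_s = 2.4·20 = 48 mm
δ_solid = L₀ − L_s = 64.4 − 48 = 16.4 mm

16.4 mm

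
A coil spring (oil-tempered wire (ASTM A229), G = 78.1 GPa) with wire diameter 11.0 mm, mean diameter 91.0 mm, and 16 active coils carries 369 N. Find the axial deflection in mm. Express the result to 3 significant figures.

k = Gd⁴/(8D³N_a) = (78.1×10³)(11.0⁴)/(8·91.0³·16) = 11.855 N/mm
δ = F/k = 369 / 11.855 = 31.127 mm

31.1 mm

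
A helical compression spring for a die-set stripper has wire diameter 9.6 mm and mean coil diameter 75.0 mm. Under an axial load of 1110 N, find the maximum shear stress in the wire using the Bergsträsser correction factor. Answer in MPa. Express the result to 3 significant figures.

282 MPa

Spring index C = D/d = 75.0/9.6 = 7.8125
K_B = (4C+2)/(4C−3) = 33.250/28.250 = 1.1770
τ₀ = 8FD/(πd³) = 8·1110·75.0/(π·9.6³) = 666000/2779.5 = 239.61 MPa
τ_max = K·τ₀ = 1.1770 × 239.61 = 282.02 MPa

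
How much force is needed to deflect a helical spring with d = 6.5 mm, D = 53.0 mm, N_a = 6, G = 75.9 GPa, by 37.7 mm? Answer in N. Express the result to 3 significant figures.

715 N

k = Gd⁴/(8D³N_a) = (75.9×10³)(6.5⁴)/(8·53.0³·6) = 18.959 N/mm
F = k·δ = 18.959 × 37.7 = 714.77 N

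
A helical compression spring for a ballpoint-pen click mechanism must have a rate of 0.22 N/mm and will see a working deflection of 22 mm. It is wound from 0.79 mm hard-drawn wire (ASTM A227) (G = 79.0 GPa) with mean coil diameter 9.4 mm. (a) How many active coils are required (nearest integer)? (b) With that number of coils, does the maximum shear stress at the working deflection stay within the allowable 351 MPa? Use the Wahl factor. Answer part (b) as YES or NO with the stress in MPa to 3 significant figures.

N_a = Gd⁴/(8D³k) = (79.0×10³)(0.79⁴)/(8·9.4³·0.22) = 21.05 → N_a = 21
Actual rate k = Gd⁴/(8D³·21) = 0.22052 N/mm
Working load F = kδ = 0.22052·22 = 4.8514 N
C = 9.4/0.79 = 11.8987; K_W = (4C−1)/(4C−4)+0.615/C = 1.1205
τ_max = K_W·8FD/(πd³) = 1.1205·235.53 = 263.92 MPa
τ_max ≤ 351 MPa → acceptable

(a) 21 coils; (b) YES, τ_max = 264 MPa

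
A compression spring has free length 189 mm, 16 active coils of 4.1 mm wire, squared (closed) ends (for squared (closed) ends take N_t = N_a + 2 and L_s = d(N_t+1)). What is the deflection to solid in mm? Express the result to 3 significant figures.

111 mm

N_t = 18; L_s = 4.1·19 = 77.9 mm
δ_solid = L₀ − L_s = 189 − 77.9 = 111.1 mm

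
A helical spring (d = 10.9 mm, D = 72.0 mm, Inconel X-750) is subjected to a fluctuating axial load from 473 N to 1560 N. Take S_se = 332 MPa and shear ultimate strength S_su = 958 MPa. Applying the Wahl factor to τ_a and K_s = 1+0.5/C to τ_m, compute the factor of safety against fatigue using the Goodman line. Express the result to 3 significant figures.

C = D/d = 72.0/10.9 = 6.6055; K_W = (4C−1)/(4C−4)+0.615/C = 1.2269; K_s = 1+0.5/C = 1.0757
F_a = (F_max−F_min)/2 = 543.5 N; F_m = (F_max+F_min)/2 = 1016.5 N
τ_a = K_W·8F_aD/(πd³) = 1.2269 × 76.947 = 94.407 MPa
τ_m = K_s·8F_mD/(πd³) = 1.0757 × 143.91 = 154.81 MPa
Goodman: 1/n_f = τ_a/S_se + τ_m/S_su = 94.407/332 + 154.81/958 = 0.28436 + 0.16159 = 0.44595
n_f = 1/0.44595 = 2.242

2.24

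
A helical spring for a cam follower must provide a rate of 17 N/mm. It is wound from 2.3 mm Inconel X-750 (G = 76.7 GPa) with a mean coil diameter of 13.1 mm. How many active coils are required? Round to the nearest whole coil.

7

N_a = Gd⁴/(8D³k) = (76.7×10³ × 2.3⁴)/(8 × 13.1³ × 17)
    = 2.14638e+06 / 305740 = 7.02 → 7 coils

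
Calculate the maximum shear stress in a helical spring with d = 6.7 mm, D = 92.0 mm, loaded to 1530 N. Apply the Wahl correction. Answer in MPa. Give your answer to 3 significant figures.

1320 MPa

Spring index C = D/d = 92.0/6.7 = 13.7313
K_W = (4C−1)/(4C−4) + 0.615/C = 53.925/50.925 + 0.0448 = 1.1037
τ₀ = 8FD/(πd³) = 8·1530·92.0/(π·6.7³) = 1.12608e+06/944.87 = 1191.8 MPa
τ_max = K·τ₀ = 1.1037 × 1191.8 = 1315.4 MPa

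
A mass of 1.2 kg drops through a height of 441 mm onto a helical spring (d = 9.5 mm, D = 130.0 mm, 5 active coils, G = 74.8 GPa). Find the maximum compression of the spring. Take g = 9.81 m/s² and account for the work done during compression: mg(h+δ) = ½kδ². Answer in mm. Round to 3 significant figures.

40.4 mm

k = Gd⁴/(8D³N_a) = (74.8×10³)(9.5⁴)/(8·130.0³·5) = 6.9328 N/mm
W = mg = 1.2 × 9.81 = 11.772 N
½kδ² − Wδ − Wh = 0 → δ = (W + √(W² + 2kWh))/k
δ = (11.772 + √(138.58 + 71982.1))/6.9328 = (11.772 + 268.55)/6.9328 = 40.435 mm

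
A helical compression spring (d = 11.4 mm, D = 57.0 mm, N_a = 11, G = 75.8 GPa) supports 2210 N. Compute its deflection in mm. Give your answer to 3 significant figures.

k = Gd⁴/(8D³N_a) = (75.8×10³)(11.4⁴)/(8·57.0³·11) = 78.556 N/mm
δ = F/k = 2210 / 78.556 = 28.133 mm

28.1 mm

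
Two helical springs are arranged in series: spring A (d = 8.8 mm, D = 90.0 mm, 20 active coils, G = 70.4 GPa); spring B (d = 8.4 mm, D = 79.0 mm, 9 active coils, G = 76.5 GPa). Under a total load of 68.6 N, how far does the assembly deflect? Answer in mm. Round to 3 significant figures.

k_A = Gd⁴/(8D³N_a) = (70.4×10³)(8.8⁴)/(8·90.0³·20) = 3.6196 N/mm
k_B = Gd⁴/(8D³N_a) = (76.5×10³)(8.4⁴)/(8·79.0³·9) = 10.729 N/mm
Series: 1/k_eq = 1/3.6196 + 1/10.729 = 0.36948; k_eq = 2.7065 N/mm
δ = F/k_eq = 68.6/2.7065 = 25.346 mm

25.3 mm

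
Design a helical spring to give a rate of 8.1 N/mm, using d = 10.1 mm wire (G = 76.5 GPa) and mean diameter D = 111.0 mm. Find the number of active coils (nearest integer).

N_a = Gd⁴/(8D³k) = (76.5×10³ × 10.1⁴)/(8 × 111.0³ × 8.1)
    = 7.96062e+08 / 8.86225e+07 = 8.983 → 9 coils

9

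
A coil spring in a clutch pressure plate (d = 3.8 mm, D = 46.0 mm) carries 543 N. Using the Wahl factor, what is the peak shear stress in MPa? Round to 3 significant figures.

1300 MPa

Spring index C = D/d = 46.0/3.8 = 12.1053
K_W = (4C−1)/(4C−4) + 0.615/C = 47.421/44.421 + 0.0508 = 1.1183
τ₀ = 8FD/(πd³) = 8·543·46.0/(π·3.8³) = 199824/172.39 = 1159.2 MPa
τ_max = K·τ₀ = 1.1183 × 1159.2 = 1296.3 MPa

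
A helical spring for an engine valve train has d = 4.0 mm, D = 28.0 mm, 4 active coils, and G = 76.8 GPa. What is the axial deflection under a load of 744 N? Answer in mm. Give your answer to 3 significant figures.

k = Gd⁴/(8D³N_a) = (76.8×10³)(4.0⁴)/(8·28.0³·4) = 27.988 N/mm
δ = F/k = 744 / 27.988 = 26.582 mm

26.6 mm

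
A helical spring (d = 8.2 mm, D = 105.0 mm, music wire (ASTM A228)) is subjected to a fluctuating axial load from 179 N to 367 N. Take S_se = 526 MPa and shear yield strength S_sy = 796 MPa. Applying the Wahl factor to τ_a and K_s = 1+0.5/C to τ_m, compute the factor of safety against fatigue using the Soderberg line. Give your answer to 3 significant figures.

3.72

C = D/d = 105.0/8.2 = 12.8049; K_W = (4C−1)/(4C−4)+0.615/C = 1.1116; K_s = 1+0.5/C = 1.0390
F_a = (F_max−F_min)/2 = 94 N; F_m = (F_max+F_min)/2 = 273 N
τ_a = K_W·8F_aD/(πd³) = 1.1116 × 45.584 = 50.67 MPa
τ_m = K_s·8F_mD/(πd³) = 1.0390 × 132.39 = 137.56 MPa
Soderberg: 1/n_f = τ_a/S_se + τ_m/S_sy = 50.67/526 + 137.56/796 = 0.09633 + 0.17281 = 0.26914
n_f = 1/0.26914 = 3.716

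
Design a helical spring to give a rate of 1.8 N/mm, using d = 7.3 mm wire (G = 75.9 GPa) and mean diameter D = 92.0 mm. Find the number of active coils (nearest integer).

N_a = Gd⁴/(8D³k) = (75.9×10³ × 7.3⁴)/(8 × 92.0³ × 1.8)
    = 2.15543e+08 / 1.12131e+07 = 19.22 → 19 coils

19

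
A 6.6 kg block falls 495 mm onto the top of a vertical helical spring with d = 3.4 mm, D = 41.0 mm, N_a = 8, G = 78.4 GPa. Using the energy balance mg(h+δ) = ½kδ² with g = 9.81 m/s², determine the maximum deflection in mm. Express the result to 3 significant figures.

k = Gd⁴/(8D³N_a) = (78.4×10³)(3.4⁴)/(8·41.0³·8) = 2.3752 N/mm
W = mg = 6.6 × 9.81 = 64.746 N
½kδ² − Wδ − Wh = 0 → δ = (W + √(W² + 2kWh))/k
δ = (64.746 + √(4192 + 152247))/2.3752 = (64.746 + 395.52)/2.3752 = 193.78 mm

194 mm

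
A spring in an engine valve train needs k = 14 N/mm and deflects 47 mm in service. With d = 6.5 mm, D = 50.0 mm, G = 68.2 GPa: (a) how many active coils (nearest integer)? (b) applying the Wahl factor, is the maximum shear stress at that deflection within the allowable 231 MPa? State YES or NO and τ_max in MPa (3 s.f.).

(a) 9 coils; (b) NO, τ_max = 351 MPa

N_a = Gd⁴/(8D³k) = (68.2×10³)(6.5⁴)/(8·50.0³·14) = 8.696 → N_a = 9
Actual rate k = Gd⁴/(8D³·9) = 13.527 N/mm
Working load F = kδ = 13.527·47 = 635.76 N
C = 50.0/6.5 = 7.6923; K_W = (4C−1)/(4C−4)+0.615/C = 1.1920
τ_max = K_W·8FD/(πd³) = 1.1920·294.76 = 351.36 MPa
τ_max > 231 MPa → exceeds allowable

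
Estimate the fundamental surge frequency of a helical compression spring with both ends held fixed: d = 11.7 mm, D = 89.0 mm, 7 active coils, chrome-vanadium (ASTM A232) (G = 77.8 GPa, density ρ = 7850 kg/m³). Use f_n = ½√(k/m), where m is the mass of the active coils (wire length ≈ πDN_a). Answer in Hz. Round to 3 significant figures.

74.8 Hz

k = Gd⁴/(8D³N_a) = (77.8×10³)(11.7⁴)/(8·89.0³·7) = 36.929 N/mm = 36929 N/m
Wire length L = πDN_a = π·89.0·7 = 1957.2 mm
m = ρ·(πd²/4)·L = 7850 × 107.51×10⁻⁶ m² × 1.9572 m = 1.6518 kg
f_n = ½√(k/m) = 0.5·√(36929/1.6518) = 0.5·√(22356) = 74.76 Hz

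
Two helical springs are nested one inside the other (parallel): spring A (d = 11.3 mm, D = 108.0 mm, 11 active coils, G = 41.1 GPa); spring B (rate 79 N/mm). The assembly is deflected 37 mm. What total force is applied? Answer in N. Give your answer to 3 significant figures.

k_A = Gd⁴/(8D³N_a) = (41.1×10³)(11.3⁴)/(8·108.0³·11) = 6.0451 N/mm
Parallel: k_eq = 6.0451 + 79 = 85.045 N/mm
F = k_eq·δ = 85.045·37 = 3146.7 N

3150 N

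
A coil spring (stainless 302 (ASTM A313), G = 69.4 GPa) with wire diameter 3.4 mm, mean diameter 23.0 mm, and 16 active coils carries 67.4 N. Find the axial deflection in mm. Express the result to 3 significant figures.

11.3 mm

k = Gd⁴/(8D³N_a) = (69.4×10³)(3.4⁴)/(8·23.0³·16) = 5.955 N/mm
δ = F/k = 67.4 / 5.955 = 11.318 mm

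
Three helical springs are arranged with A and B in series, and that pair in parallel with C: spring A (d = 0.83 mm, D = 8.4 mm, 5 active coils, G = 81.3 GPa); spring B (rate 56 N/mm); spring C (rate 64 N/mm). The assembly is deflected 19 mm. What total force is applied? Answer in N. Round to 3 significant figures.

1250 N

k_A = Gd⁴/(8D³N_a) = (81.3×10³)(0.83⁴)/(8·8.4³·5) = 1.6274 N/mm
Springs A,B series: k_AB = 1/(1/1.6274+1/56) = 1.5815 N/mm; parallel with C: k_eq = 1.5815+64 = 65.581 N/mm
F = k_eq·δ = 65.581·19 = 1246 N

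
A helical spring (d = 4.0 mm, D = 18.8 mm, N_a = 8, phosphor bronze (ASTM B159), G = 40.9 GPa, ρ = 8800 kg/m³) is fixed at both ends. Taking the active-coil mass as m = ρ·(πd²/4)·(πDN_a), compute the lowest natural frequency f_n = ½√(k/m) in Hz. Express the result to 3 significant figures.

k = Gd⁴/(8D³N_a) = (40.9×10³)(4.0⁴)/(8·18.8³·8) = 24.621 N/mm = 24621 N/m
Wire length L = πDN_a = π·18.8·8 = 472.5 mm
m = ρ·(πd²/4)·L = 8800 × 12.566×10⁻⁶ m² × 0.4725 m = 0.05225 kg
f_n = ½√(k/m) = 0.5·√(24621/0.05225) = 0.5·√(4.7122e+05) = 343.23 Hz

343 Hz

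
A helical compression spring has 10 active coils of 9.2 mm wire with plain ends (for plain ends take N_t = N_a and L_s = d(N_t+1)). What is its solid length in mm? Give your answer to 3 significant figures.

plain ends: N_t = N_a = 10
L_s = d·(N_t+1) = 9.2 × 11 = 101.2 mm

101 mm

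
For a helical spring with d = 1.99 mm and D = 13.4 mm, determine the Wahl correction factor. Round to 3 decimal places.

1.222

C = D/d = 13.4/1.99 = 6.7337
K_W = (4C−1)/(4C−4) + 0.615/C = 25.935/22.935 + 0.0913 = 1.2221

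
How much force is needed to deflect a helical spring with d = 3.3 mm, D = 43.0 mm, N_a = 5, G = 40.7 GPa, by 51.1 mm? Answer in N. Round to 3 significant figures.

k = Gd⁴/(8D³N_a) = (40.7×10³)(3.3⁴)/(8·43.0³·5) = 1.5177 N/mm
F = k·δ = 1.5177 × 51.1 = 77.554 N

77.6 N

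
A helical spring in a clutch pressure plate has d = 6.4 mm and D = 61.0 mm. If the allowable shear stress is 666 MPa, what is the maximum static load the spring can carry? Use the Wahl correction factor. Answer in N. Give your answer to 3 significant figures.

C = D/d = 61.0/6.4 = 9.5312
K_W = (4C−1)/(4C−4) + 0.615/C = 37.125/34.125 + 0.0645 = 1.1524
τ_max = K·8FD/(πd³) → F_max = τ_allow·πd³/(8DK)
F_max = 666·π·6.4³/(8·61.0·1.1524) = 5.4848e+05/562.39 = 975.28 N

975 N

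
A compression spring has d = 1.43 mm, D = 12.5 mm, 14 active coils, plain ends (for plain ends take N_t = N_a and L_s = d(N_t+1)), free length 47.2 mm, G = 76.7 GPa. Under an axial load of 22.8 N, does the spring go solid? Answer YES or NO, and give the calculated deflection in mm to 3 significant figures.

NO, δ = 15.6 mm

k = Gd⁴/(8D³N_a) = (76.7×10³)(1.43⁴)/(8·12.5³·14) = 1.4662 N/mm
N_t = 14; L_s = 1.43·15 = 21.45 mm; δ_solid = L₀ − L_s = 47.2 − 21.45 = 25.75 mm
δ = F/k = 22.8/1.4662 = 15.55 mm
δ < δ_solid → spring does not go solid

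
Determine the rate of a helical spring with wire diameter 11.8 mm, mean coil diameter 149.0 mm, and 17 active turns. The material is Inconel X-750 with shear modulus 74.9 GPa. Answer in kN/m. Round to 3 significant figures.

3.23 kN/m

k = Gd⁴/(8D³N_a) = (74.9×10³ × 11.8⁴) / (8 × 149.0³ × 17)
  = 1.45214e+09 / 4.49881e+08 = 3.2278 N/mm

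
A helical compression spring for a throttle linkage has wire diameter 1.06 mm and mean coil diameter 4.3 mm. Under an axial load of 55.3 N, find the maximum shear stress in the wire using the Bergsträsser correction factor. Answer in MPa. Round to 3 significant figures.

701 MPa

Spring index C = D/d = 4.3/1.06 = 4.0566
K_B = (4C+2)/(4C−3) = 18.226/13.226 = 1.3780
τ₀ = 8FD/(πd³) = 8·55.3·4.3/(π·1.06³) = 1902.32/3.7417 = 508.41 MPa
τ_max = K·τ₀ = 1.3780 × 508.41 = 700.61 MPa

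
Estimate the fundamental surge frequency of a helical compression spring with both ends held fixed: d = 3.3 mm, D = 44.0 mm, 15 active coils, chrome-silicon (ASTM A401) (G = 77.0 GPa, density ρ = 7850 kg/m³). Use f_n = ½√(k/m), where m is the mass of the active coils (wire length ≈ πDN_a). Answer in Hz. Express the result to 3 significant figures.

40.1 Hz

k = Gd⁴/(8D³N_a) = (77.0×10³)(3.3⁴)/(8·44.0³·15) = 0.89332 N/mm = 893.32 N/m
Wire length L = πDN_a = π·44.0·15 = 2073.5 mm
m = ρ·(πd²/4)·L = 7850 × 8.553×10⁻⁶ m² × 2.0735 m = 0.13921 kg
f_n = ½√(k/m) = 0.5·√(893.32/0.13921) = 0.5·√(6416.9) = 40.053 Hz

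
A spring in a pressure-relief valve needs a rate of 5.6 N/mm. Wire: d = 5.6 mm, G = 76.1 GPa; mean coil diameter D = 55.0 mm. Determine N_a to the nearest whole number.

N_a = Gd⁴/(8D³k) = (76.1×10³ × 5.6⁴)/(8 × 55.0³ × 5.6)
    = 7.48405e+07 / 7.4536e+06 = 10.04 → 10 coils

10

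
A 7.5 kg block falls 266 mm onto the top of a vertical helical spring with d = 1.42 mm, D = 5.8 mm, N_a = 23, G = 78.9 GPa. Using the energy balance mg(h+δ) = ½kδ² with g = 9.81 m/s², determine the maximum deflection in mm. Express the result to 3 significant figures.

74.9 mm

k = Gd⁴/(8D³N_a) = (78.9×10³)(1.42⁴)/(8·5.8³·23) = 8.9357 N/mm
W = mg = 7.5 × 9.81 = 73.575 N
½kδ² − Wδ − Wh = 0 → δ = (W + √(W² + 2kWh))/k
δ = (73.575 + √(5413.3 + 349760))/8.9357 = (73.575 + 595.96)/8.9357 = 74.929 mm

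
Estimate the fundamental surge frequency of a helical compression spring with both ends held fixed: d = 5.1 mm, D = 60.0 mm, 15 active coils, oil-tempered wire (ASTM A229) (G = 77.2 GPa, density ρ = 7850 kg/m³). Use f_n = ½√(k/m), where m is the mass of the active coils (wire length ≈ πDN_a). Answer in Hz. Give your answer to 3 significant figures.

k = Gd⁴/(8D³N_a) = (77.2×10³)(5.1⁴)/(8·60.0³·15) = 2.0149 N/mm = 2014.9 N/m
Wire length L = πDN_a = π·60.0·15 = 2827.4 mm
m = ρ·(πd²/4)·L = 7850 × 20.428×10⁻⁶ m² × 2.8274 m = 0.45341 kg
f_n = ½√(k/m) = 0.5·√(2014.9/0.45341) = 0.5·√(4444) = 33.332 Hz

33.3 Hz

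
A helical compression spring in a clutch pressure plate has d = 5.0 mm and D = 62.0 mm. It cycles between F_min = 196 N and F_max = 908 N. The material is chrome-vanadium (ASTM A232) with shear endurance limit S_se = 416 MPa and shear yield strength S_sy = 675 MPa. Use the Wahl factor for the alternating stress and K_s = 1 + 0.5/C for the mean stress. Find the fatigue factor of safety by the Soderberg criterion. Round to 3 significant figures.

C = D/d = 62.0/5.0 = 12.4000; K_W = (4C−1)/(4C−4)+0.615/C = 1.1154; K_s = 1+0.5/C = 1.0403
F_a = (F_max−F_min)/2 = 356 N; F_m = (F_max+F_min)/2 = 552 N
τ_a = K_W·8F_aD/(πd³) = 1.1154 × 449.65 = 501.53 MPa
τ_m = K_s·8F_mD/(πd³) = 1.0403 × 697.21 = 725.32 MPa
Soderberg: 1/n_f = τ_a/S_se + τ_m/S_sy = 501.53/416 + 725.32/675 = 1.20560 + 1.07455 = 2.2801
n_f = 1/2.2801 = 0.4386

0.439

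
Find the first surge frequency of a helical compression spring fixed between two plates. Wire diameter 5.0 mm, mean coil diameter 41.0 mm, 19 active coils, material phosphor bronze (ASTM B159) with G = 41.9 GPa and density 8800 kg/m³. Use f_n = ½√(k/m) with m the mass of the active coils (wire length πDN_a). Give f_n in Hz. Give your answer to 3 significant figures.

k = Gd⁴/(8D³N_a) = (41.9×10³)(5.0⁴)/(8·41.0³·19) = 2.4998 N/mm = 2499.8 N/m
Wire length L = πDN_a = π·41.0·19 = 2447.3 mm
m = ρ·(πd²/4)·L = 8800 × 19.635×10⁻⁶ m² × 2.4473 m = 0.42286 kg
f_n = ½√(k/m) = 0.5·√(2499.8/0.42286) = 0.5·√(5911.5) = 38.443 Hz

38.4 Hz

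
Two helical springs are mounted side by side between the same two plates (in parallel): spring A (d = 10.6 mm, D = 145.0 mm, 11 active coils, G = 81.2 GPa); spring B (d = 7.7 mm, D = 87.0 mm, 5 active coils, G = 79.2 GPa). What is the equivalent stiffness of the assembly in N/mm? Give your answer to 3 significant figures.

k_A = Gd⁴/(8D³N_a) = (81.2×10³)(10.6⁴)/(8·145.0³·11) = 3.8211 N/mm
k_B = Gd⁴/(8D³N_a) = (79.2×10³)(7.7⁴)/(8·87.0³·5) = 10.57 N/mm
Parallel: k_eq = 3.8211 + 10.57 = 14.391 N/mm

14.4 N/mm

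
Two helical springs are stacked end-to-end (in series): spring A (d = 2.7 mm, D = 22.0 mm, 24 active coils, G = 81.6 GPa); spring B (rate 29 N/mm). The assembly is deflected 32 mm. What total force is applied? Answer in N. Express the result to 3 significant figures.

k_A = Gd⁴/(8D³N_a) = (81.6×10³)(2.7⁴)/(8·22.0³·24) = 2.1212 N/mm
Series: 1/k_eq = 1/2.1212 + 1/29 = 0.50592; k_eq = 1.9766 N/mm
F = k_eq·δ = 1.9766·32 = 63.251 N

63.3 N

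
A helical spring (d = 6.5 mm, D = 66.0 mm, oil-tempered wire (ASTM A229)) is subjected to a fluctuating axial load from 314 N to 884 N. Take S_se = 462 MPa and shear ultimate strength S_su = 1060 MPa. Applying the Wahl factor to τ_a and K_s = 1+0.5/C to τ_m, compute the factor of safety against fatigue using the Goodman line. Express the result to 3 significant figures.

C = D/d = 66.0/6.5 = 10.1538; K_W = (4C−1)/(4C−4)+0.615/C = 1.1425; K_s = 1+0.5/C = 1.0492
F_a = (F_max−F_min)/2 = 285 N; F_m = (F_max+F_min)/2 = 599 N
τ_a = K_W·8F_aD/(πd³) = 1.1425 × 174.42 = 199.27 MPa
τ_m = K_s·8F_mD/(πd³) = 1.0492 × 366.58 = 384.63 MPa
Goodman: 1/n_f = τ_a/S_se + τ_m/S_su = 199.27/462 + 384.63/1060 = 0.43132 + 0.36286 = 0.79419
n_f = 1/0.79419 = 1.259

1.26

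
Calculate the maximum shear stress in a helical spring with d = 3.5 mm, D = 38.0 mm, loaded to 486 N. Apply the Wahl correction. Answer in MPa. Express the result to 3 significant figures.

1240 MPa

Spring index C = D/d = 38.0/3.5 = 10.8571
K_W = (4C−1)/(4C−4) + 0.615/C = 42.429/39.429 + 0.0566 = 1.1327
τ₀ = 8FD/(πd³) = 8·486·38.0/(π·3.5³) = 147744/134.7 = 1096.9 MPa
τ_max = K·τ₀ = 1.1327 × 1096.9 = 1242.5 MPa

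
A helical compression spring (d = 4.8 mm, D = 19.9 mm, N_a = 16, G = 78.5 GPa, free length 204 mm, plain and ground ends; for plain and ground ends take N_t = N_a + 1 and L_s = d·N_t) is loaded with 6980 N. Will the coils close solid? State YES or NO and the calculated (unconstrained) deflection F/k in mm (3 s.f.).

YES, δ = 169 mm

k = Gd⁴/(8D³N_a) = (78.5×10³)(4.8⁴)/(8·19.9³·16) = 41.311 N/mm
N_t = 17; L_s = 4.8·17 = 81.6 mm; δ_solid = L₀ − L_s = 204 − 81.6 = 122.4 mm
δ = F/k = 6980/41.311 = 168.96 mm
δ ≥ δ_solid → spring goes solid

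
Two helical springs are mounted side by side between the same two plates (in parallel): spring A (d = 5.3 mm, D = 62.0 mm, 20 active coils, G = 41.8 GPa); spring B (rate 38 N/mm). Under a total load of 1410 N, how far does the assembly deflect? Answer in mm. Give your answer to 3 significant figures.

k_A = Gd⁴/(8D³N_a) = (41.8×10³)(5.3⁴)/(8·62.0³·20) = 0.86494 N/mm
Parallel: k_eq = 0.86494 + 38 = 38.865 N/mm
δ = F/k_eq = 1410/38.865 = 36.279 mm

36.3 mm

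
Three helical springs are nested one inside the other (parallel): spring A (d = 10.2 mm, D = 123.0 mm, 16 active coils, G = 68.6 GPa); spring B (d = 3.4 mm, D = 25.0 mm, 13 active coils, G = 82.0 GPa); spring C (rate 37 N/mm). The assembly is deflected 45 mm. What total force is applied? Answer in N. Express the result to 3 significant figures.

2110 N

k_A = Gd⁴/(8D³N_a) = (68.6×10³)(10.2⁴)/(8·123.0³·16) = 3.1175 N/mm
k_B = Gd⁴/(8D³N_a) = (82.0×10³)(3.4⁴)/(8·25.0³·13) = 6.7434 N/mm
Parallel: k_eq = 3.1175 + 6.7434 + 37 = 46.861 N/mm
F = k_eq·δ = 46.861·45 = 2108.7 N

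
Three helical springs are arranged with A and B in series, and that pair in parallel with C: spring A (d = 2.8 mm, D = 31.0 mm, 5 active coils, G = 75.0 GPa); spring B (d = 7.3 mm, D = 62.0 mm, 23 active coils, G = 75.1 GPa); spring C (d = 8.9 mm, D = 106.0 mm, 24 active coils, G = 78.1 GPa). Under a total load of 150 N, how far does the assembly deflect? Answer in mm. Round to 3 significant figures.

k_A = Gd⁴/(8D³N_a) = (75.0×10³)(2.8⁴)/(8·31.0³·5) = 3.8686 N/mm
k_B = Gd⁴/(8D³N_a) = (75.1×10³)(7.3⁴)/(8·62.0³·23) = 4.8634 N/mm
k_C = Gd⁴/(8D³N_a) = (78.1×10³)(8.9⁴)/(8·106.0³·24) = 2.1429 N/mm
Springs A,B series: k_AB = 1/(1/3.8686+1/4.8634) = 2.1546 N/mm; parallel with C: k_eq = 2.1546+2.1429 = 4.2975 N/mm
δ = F/k_eq = 150/4.2975 = 34.904 mm

34.9 mm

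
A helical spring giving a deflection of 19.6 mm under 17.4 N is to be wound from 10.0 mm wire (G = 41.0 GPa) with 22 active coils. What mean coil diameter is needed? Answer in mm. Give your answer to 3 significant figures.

138 mm

Required rate k = F/δ = 17.4/19.6 = 0.88776 N/mm
D = (Gd⁴/(8N_a·k))^(1/3) = (41.0×10³·10.0⁴/(8·22·0.88776))^(1/3)
  = (2.62409e+06)^(1/3) = 137.9302 mm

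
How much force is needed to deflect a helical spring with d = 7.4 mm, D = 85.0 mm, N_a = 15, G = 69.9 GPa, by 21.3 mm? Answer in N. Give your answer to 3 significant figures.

60.6 N

k = Gd⁴/(8D³N_a) = (69.9×10³)(7.4⁴)/(8·85.0³·15) = 2.8442 N/mm
F = k·δ = 2.8442 × 21.3 = 60.582 N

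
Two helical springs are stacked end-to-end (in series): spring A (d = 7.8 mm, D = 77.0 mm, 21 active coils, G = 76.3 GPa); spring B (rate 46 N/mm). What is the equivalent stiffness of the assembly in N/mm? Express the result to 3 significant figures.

3.41 N/mm

k_A = Gd⁴/(8D³N_a) = (76.3×10³)(7.8⁴)/(8·77.0³·21) = 3.6823 N/mm
Series: 1/k_eq = 1/3.6823 + 1/46 = 0.29331; k_eq = 3.4094 N/mm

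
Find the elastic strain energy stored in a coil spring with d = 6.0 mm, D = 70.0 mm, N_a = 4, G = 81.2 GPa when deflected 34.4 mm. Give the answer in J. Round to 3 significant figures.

k = Gd⁴/(8D³N_a) = (81.2×10³)(6.0⁴)/(8·70.0³·4) = 9.5878 N/mm
U = ½kδ² = 0.5 × 9.5878 × 34.4² = 5672.9 N·mm = 5.6729 J

5.67 J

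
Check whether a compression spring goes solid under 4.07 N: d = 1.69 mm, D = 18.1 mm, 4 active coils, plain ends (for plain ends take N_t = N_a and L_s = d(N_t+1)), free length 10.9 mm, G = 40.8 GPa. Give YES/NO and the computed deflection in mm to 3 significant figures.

NO, δ = 2.32 mm

k = Gd⁴/(8D³N_a) = (40.8×10³)(1.69⁴)/(8·18.1³·4) = 1.754 N/mm
N_t = 4; L_s = 1.69·5 = 8.45 mm; δ_solid = L₀ − L_s = 10.9 − 8.45 = 2.45 mm
δ = F/k = 4.07/1.754 = 2.3205 mm
δ < δ_solid → spring does not go solid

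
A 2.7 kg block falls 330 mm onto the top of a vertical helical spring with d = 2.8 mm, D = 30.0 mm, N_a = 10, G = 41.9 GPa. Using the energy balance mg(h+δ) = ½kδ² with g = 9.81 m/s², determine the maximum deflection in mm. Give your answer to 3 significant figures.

145 mm

k = Gd⁴/(8D³N_a) = (41.9×10³)(2.8⁴)/(8·30.0³·10) = 1.1923 N/mm
W = mg = 2.7 × 9.81 = 26.487 N
½kδ² − Wδ − Wh = 0 → δ = (W + √(W² + 2kWh))/k
δ = (26.487 + √(701.56 + 20843.4))/1.1923 = (26.487 + 146.78)/1.1923 = 145.32 mm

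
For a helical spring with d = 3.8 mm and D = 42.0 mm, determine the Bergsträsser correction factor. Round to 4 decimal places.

C = D/d = 42.0/3.8 = 11.0526
K_B = (4C+2)/(4C−3) = 46.211/41.211 = 1.1213

1.1213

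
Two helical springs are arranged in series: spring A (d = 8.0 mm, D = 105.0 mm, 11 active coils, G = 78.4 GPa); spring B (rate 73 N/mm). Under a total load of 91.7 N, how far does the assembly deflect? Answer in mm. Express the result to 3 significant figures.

30.3 mm

k_A = Gd⁴/(8D³N_a) = (78.4×10³)(8.0⁴)/(8·105.0³·11) = 3.1523 N/mm
Series: 1/k_eq = 1/3.1523 + 1/73 = 0.33093; k_eq = 3.0218 N/mm
δ = F/k_eq = 91.7/3.0218 = 30.346 mm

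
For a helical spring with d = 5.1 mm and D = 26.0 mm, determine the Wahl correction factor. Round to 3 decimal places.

C = D/d = 26.0/5.1 = 5.0980
K_W = (4C−1)/(4C−4) + 0.615/C = 19.392/16.392 + 0.1206 = 1.3036

1.304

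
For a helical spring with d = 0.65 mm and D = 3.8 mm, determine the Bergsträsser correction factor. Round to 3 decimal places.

1.245

C = D/d = 3.8/0.65 = 5.8462
K_B = (4C+2)/(4C−3) = 25.385/20.385 = 1.2453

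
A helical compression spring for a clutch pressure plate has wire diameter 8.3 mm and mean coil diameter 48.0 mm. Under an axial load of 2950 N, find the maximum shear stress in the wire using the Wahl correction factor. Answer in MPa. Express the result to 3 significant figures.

797 MPa

Spring index C = D/d = 48.0/8.3 = 5.7831
K_W = (4C−1)/(4C−4) + 0.615/C = 22.133/19.133 + 0.1063 = 1.2631
τ₀ = 8FD/(πd³) = 8·2950·48.0/(π·8.3³) = 1.1328e+06/1796.3 = 630.62 MPa
τ_max = K·τ₀ = 1.2631 × 630.62 = 796.57 MPa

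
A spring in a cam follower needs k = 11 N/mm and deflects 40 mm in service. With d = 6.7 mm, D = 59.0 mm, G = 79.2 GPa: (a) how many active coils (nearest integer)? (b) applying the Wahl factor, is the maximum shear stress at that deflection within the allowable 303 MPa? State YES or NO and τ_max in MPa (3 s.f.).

N_a = Gd⁴/(8D³k) = (79.2×10³)(6.7⁴)/(8·59.0³·11) = 8.831 → N_a = 9
Actual rate k = Gd⁴/(8D³·9) = 10.793 N/mm
Working load F = kδ = 10.793·40 = 431.71 N
C = 59.0/6.7 = 8.8060; K_W = (4C−1)/(4C−4)+0.615/C = 1.1659
τ_max = K_W·8FD/(πd³) = 1.1659·215.66 = 251.44 MPa
τ_max ≤ 303 MPa → acceptable

(a) 9 coils; (b) YES, τ_max = 251 MPa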